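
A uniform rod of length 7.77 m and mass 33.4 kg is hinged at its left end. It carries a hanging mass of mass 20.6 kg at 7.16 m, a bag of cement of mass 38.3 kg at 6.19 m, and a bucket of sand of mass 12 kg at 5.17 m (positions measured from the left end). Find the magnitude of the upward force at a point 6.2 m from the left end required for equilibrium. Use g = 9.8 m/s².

F ≈ 911 N

Choose the left end as the axis so the unknown pivot reaction has zero arm there.
Beam weight: 33.4 × 9.8 = 327.3 N down at 3.885 m → arm 3.885 m, τ = 327.3 × 3.885 = 1272 N·m clockwise.
Hanging mass: 20.6 × 9.8 = 201.9 N down at 7.16 m → arm 7.16 m, τ = 201.9 × 7.16 = 1446 N·m clockwise.
Bag of cement: 38.3 × 9.8 = 375.3 N down at 6.19 m → arm 6.19 m, τ = 375.3 × 6.19 = 2323 N·m clockwise.
Bucket of sand: 12 × 9.8 = 117.6 N down at 5.17 m → arm 5.17 m, τ = 117.6 × 5.17 = 608 N·m clockwise.
Net moment of the loads = 5649 N·m clockwise.
The upward force F acts at a point 6.2 m from the left end, arm 6.2 m, giving F × 6.2 counterclockwise.
Balancing moments: F × 6.2 = 5649, giving F = 5649 / 6.2 = 911 N.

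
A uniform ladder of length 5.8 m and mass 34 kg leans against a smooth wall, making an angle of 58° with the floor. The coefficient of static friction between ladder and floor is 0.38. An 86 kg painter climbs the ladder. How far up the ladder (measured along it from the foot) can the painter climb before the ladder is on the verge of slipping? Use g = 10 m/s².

Taking torques about the foot of the ladder:
Ladder weight 34×10 = 340 N acts at 2.9 m along the ladder; its horizontal arm is 2.9·cos58° = 1.537 m → τ = 522.6 N·m clockwise.
Painter weight 86×10 = 860 N at distance d → arm d·cos58° → τ = 860·d·0.5299 clockwise.
Wall normal N at the top has arm L sinθ = 4.919 m counterclockwise, so Στ = 0 gives N·4.919 = 522.6 + 455.7·d.
ΣFy = 0 ⇒ N_floor = 1200 N, so the maximum friction is μ_s·N_floor = 0.38×1200 = 456 N. ΣFx = 0 ⇒ N_wall = f, so at the slipping point N = 456 N.
Substituting: 456×4.919 = 522.6 + 455.7·d ⇒ d = (2243 − 522.6) / 455.7 = 3.78 m.

d ≈ 3.78 m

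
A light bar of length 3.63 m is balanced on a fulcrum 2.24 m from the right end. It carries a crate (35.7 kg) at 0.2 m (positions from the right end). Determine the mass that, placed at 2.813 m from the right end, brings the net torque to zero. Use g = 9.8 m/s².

m ≈ 127 kg

Choose the fulcrum (at 2.24 m from the right end) as the axis so the support reaction has zero arm there.
Crate: 35.7 × 9.8 = 349.9 N down at 0.2 m → arm 2.04 m, τ = 349.9 × 2.04 = 713.8 N·m clockwise.
Net moment of known loads = 713.8 N·m clockwise.
An unknown mass m at 2.813 m has arm 0.573 m; its moment is m·g·0.573 counterclockwise.
Στ = 0 ⇒ m × 9.8 × 0.573 = 713.8 ⇒ m = 713.8 / (9.8 × 0.573) = 127 kg.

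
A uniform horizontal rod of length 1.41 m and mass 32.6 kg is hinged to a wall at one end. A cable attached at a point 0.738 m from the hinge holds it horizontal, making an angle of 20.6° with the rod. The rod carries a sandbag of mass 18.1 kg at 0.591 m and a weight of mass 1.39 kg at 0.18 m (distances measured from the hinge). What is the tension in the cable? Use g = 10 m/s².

Choose the hinge as the axis so the unknown hinge reaction has zero arm there.
Beam weight: 32.6 × 10 = 326 N down at 0.705 m → arm 0.705 m, τ = 326 × 0.705 = 229.8 N·m clockwise.
Sandbag: 18.1 × 10 = 181 N down at 0.591 m → arm 0.591 m, τ = 181 × 0.591 = 107 N·m clockwise.
Weight: 1.39 × 10 = 13.9 N down at 0.18 m → arm 0.18 m, τ = 13.9 × 0.18 = 2.502 N·m clockwise.
Total clockwise load moment = 339.3 N·m.
The cable tension T acts at 0.738 m; only its component perpendicular to the rod, T sinθ, produces torque. sin 20.6° = 0.3518.
For rotational equilibrium, T × 0.738 × 0.3518 = 339.3, so T = 339.3 / 0.2596 = 1310 N.

T ≈ 1310 N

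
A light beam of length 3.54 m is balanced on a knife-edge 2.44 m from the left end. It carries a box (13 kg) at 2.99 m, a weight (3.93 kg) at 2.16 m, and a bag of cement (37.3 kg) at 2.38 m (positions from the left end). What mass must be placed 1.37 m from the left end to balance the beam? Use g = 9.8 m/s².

m ≈ 3.56 kg

Taking torques about the knife-edge (at 2.44 m from the left end):
Box: 13 × 9.8 = 127.4 N down at 2.99 m → arm 0.55 m, τ = 127.4 × 0.55 = 70.07 N·m clockwise.
Weight: 3.93 × 9.8 = 38.51 N down at 2.16 m → arm 0.28 m, τ = 38.51 × 0.28 = 10.78 N·m counterclockwise.
Bag of cement: 37.3 × 9.8 = 365.5 N down at 2.38 m → arm 0.06 m, τ = 365.5 × 0.06 = 21.93 N·m counterclockwise.
Net moment of known loads = 37.36 N·m clockwise.
An unknown mass m at 1.37 m has arm 1.07 m; its moment is m·g·1.07 counterclockwise.
Στ = 0 ⇒ m × 9.8 × 1.07 = 37.36 ⇒ m = 37.36 / (9.8 × 1.07) = 3.56 kg.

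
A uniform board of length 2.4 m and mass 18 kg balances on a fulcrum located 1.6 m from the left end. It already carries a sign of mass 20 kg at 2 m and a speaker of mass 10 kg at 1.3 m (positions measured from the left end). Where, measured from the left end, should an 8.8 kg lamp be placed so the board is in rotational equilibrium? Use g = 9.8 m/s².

Sum moments about the fulcrum (at 1.6 m from the left end) (the support reaction has zero arm there).
Beam weight: 18 × 9.8 = 176.4 N down at 1.2 m → arm 0.4 m, τ = 176.4 × 0.4 = 70.56 N·m counterclockwise.
Sign: 20 × 9.8 = 196 N down at 2 m → arm 0.4 m, τ = 196 × 0.4 = 78.4 N·m clockwise.
Speaker: 10 × 9.8 = 98 N down at 1.3 m → arm 0.3 m, τ = 98 × 0.3 = 29.4 N·m counterclockwise.
Net moment of existing loads = 21.56 N·m counterclockwise.
The lamp weighs 8.8 × 9.8 = 86.24 N and must supply an equal clockwise moment, so its lever arm about the fulcrum is 21.56 / 86.24 = 0.25 m.
That puts it at 1.6 + 0.25 = 1.85 m from the left end.

x ≈ 1.85 m from the left end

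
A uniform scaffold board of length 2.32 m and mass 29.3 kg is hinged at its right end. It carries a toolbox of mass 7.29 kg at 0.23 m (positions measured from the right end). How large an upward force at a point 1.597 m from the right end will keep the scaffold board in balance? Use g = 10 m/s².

Take moments about the right end.
Beam weight: 29.3 × 10 = 293 N down at 1.16 m → arm 1.16 m, τ = 293 × 1.16 = 339.9 N·m counterclockwise.
Toolbox: 7.29 × 10 = 72.9 N down at 0.23 m → arm 0.23 m, τ = 72.9 × 0.23 = 16.77 N·m counterclockwise.
Net moment of the loads = 356.7 N·m counterclockwise.
The upward force F acts at a point 1.597 m from the right end, arm 1.597 m, giving F × 1.597 clockwise.
For rotational equilibrium, F × 1.597 = 356.7, so F = 356.7 / 1.597 = 223 N.

F ≈ 223 N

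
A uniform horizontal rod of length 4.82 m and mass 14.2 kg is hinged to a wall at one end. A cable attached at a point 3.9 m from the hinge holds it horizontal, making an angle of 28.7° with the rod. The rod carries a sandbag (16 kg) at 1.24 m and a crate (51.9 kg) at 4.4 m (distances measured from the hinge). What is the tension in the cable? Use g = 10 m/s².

Taking torques about the hinge:
Beam weight: 14.2 × 10 = 142 N down at 2.41 m → arm 2.41 m, τ = 142 × 2.41 = 342.2 N·m clockwise.
Sandbag: 16 × 10 = 160 N down at 1.24 m → arm 1.24 m, τ = 160 × 1.24 = 198.4 N·m clockwise.
Crate: 51.9 × 10 = 519 N down at 4.4 m → arm 4.4 m, τ = 519 × 4.4 = 2284 N·m clockwise.
Total clockwise load moment = 2825 N·m.
The cable tension T acts at 3.9 m; only its component perpendicular to the rod, T sinθ, produces torque. sin 28.7° = 0.4802.
For rotational equilibrium, T × 3.9 × 0.4802 = 2825, so T = 2825 / 1.873 = 1510 N.

T ≈ 1510 N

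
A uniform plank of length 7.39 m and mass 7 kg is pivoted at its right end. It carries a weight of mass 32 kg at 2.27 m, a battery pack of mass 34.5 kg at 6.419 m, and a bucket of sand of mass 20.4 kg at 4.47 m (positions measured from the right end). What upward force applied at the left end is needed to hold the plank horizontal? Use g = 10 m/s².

Take moments about the right end.
Beam weight: 7 × 10 = 70 N down at 3.695 m → arm 3.695 m, τ = 70 × 3.695 = 258.6 N·m counterclockwise.
Weight: 32 × 10 = 320 N down at 2.27 m → arm 2.27 m, τ = 320 × 2.27 = 726.4 N·m counterclockwise.
Battery pack: 34.5 × 10 = 345 N down at 6.419 m → arm 6.419 m, τ = 345 × 6.419 = 2215 N·m counterclockwise.
Bucket of sand: 20.4 × 10 = 204 N down at 4.47 m → arm 4.47 m, τ = 204 × 4.47 = 911.9 N·m counterclockwise.
Net moment of the loads = 4112 N·m counterclockwise.
The upward force F acts at the left end, arm 7.39 m, giving F × 7.39 clockwise.
Balancing moments: F × 7.39 = 4112, giving F = 4112 / 7.39 = 556 N.

F ≈ 556 N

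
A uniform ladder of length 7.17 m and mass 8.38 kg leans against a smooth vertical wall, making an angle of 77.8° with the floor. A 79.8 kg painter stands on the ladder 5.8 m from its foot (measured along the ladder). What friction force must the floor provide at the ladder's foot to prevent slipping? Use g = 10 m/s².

f ≈ 149 N

Choose the foot of the ladder as the axis so the floor normal and friction both act there and drop out.
Ladder weight 8.38×10 = 83.8 N acts at 3.585 m along the ladder; its horizontal arm is 3.585·cos77.8° = 0.7576 m → τ = 63.49 N·m clockwise.
Painter: 79.8×10 = 798 N at 5.8 m → arm 1.226 m → τ = 978.3 N·m clockwise.
Wall normal N acts horizontally at the top; its moment arm is the height L sinθ = 7.17·sin77.8° = 7.008 m, counterclockwise.
Setting net torque to zero: N × 7.008 = 1042 → N = 149 N.
ΣFx = 0: friction at the foot balances the wall's push, so f = N_wall = 149 N.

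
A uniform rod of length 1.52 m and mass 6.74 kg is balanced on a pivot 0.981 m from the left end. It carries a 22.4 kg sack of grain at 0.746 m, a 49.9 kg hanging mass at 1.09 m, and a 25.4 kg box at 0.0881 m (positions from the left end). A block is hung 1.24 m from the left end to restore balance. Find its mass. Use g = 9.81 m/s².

m ≈ 92.6 kg

About the pivot (at 0.981 m from the left end):
Beam weight: 6.74 × 9.81 = 66.12 N down at 0.76 m → arm 0.221 m, τ = 66.12 × 0.221 = 14.61 N·m counterclockwise.
Sack of grain: 22.4 × 9.81 = 219.7 N down at 0.746 m → arm 0.235 m, τ = 219.7 × 0.235 = 51.63 N·m counterclockwise.
Hanging mass: 49.9 × 9.81 = 489.5 N down at 1.09 m → arm 0.109 m, τ = 489.5 × 0.109 = 53.36 N·m clockwise.
Box: 25.4 × 9.81 = 249.2 N down at 0.0881 m → arm 0.8929 m, τ = 249.2 × 0.8929 = 222.5 N·m counterclockwise.
Net moment of known loads = 235.4 N·m counterclockwise.
An unknown mass m at 1.24 m has arm 0.259 m; its moment is m·g·0.259 clockwise.
Balancing moments: m × 9.81 × 0.259 = 235.4, giving m = 235.4 / (9.81 × 0.259) = 92.6 kg.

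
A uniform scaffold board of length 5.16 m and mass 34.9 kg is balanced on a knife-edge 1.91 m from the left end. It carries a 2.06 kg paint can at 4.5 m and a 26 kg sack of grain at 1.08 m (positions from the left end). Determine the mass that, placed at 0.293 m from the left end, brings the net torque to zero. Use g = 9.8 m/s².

m ≈ 4.41 kg

Taking torques about the knife-edge (at 1.91 m from the left end):
Beam weight: 34.9 × 9.8 = 342 N down at 2.58 m → arm 0.67 m, τ = 342 × 0.67 = 229.1 N·m clockwise.
Paint can: 2.06 × 9.8 = 20.19 N down at 4.5 m → arm 2.59 m, τ = 20.19 × 2.59 = 52.29 N·m clockwise.
Sack of grain: 26 × 9.8 = 254.8 N down at 1.08 m → arm 0.83 m, τ = 254.8 × 0.83 = 211.5 N·m counterclockwise.
Net moment of known loads = 69.89 N·m clockwise.
An unknown mass m at 0.293 m has arm 1.617 m; its moment is m·g·1.617 counterclockwise.
Στ = 0 ⇒ m × 9.8 × 1.617 = 69.89 ⇒ m = 69.89 / (9.8 × 1.617) = 4.41 kg.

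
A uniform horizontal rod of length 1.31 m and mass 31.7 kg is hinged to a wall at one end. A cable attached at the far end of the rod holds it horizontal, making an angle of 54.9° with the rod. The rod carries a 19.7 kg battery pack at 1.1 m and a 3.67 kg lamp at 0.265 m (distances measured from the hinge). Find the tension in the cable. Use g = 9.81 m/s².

Take moments about the hinge.
Beam weight: 31.7 × 9.81 = 311 N down at 0.655 m → arm 0.655 m, τ = 311 × 0.655 = 203.7 N·m clockwise.
Battery pack: 19.7 × 9.81 = 193.3 N down at 1.1 m → arm 1.1 m, τ = 193.3 × 1.1 = 212.6 N·m clockwise.
Lamp: 3.67 × 9.81 = 36 N down at 0.265 m → arm 0.265 m, τ = 36 × 0.265 = 9.54 N·m clockwise.
Total clockwise load moment = 425.8 N·m.
The cable tension T acts at 1.31 m; only its component perpendicular to the rod, T sinθ, produces torque. sin 54.9° = 0.8181.
For rotational equilibrium, T × 1.31 × 0.8181 = 425.8, so T = 425.8 / 1.072 = 397 N.

T ≈ 397 N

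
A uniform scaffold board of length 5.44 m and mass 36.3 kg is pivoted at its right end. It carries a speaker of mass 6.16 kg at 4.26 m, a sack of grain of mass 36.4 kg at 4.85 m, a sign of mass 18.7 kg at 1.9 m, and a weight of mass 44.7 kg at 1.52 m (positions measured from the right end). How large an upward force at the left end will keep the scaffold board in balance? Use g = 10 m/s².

Take moments about the right end.
Beam weight: 36.3 × 10 = 363 N down at 2.72 m → arm 2.72 m, τ = 363 × 2.72 = 987.4 N·m counterclockwise.
Speaker: 6.16 × 10 = 61.6 N down at 4.26 m → arm 4.26 m, τ = 61.6 × 4.26 = 262.4 N·m counterclockwise.
Sack of grain: 36.4 × 10 = 364 N down at 4.85 m → arm 4.85 m, τ = 364 × 4.85 = 1765 N·m counterclockwise.
Sign: 18.7 × 10 = 187 N down at 1.9 m → arm 1.9 m, τ = 187 × 1.9 = 355.3 N·m counterclockwise.
Weight: 44.7 × 10 = 447 N down at 1.52 m → arm 1.52 m, τ = 447 × 1.52 = 679.4 N·m counterclockwise.
Net moment of the loads = 4050 N·m counterclockwise.
The upward force F acts at the left end, arm 5.44 m, giving F × 5.44 clockwise.
Setting net torque to zero: F × 5.44 = 4050 → F = 4050 / 5.44 = 744 N.

F ≈ 744 N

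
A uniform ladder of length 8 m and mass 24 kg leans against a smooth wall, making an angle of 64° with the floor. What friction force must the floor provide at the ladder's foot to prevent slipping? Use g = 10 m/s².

About the foot of the ladder:
Ladder weight 24×10 = 240 N acts at 4 m along the ladder; its horizontal arm is 4·cos64° = 1.753 m → τ = 420.7 N·m clockwise.
Wall normal N acts horizontally at the top; its moment arm is the height L sinθ = 8·sin64° = 7.19 m, counterclockwise.
Στ = 0 ⇒ N × 7.19 = 420.7 ⇒ N = 58.5 N.
ΣFx = 0: friction at the foot balances the wall's push, so f = N_wall = 58.5 N.

f ≈ 58.5 N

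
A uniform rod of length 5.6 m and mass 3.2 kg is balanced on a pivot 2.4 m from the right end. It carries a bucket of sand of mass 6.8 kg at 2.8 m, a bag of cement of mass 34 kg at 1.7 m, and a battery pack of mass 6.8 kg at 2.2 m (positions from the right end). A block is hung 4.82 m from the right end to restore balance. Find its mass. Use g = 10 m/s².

m ≈ 8.74 kg

About the pivot (at 2.4 m from the right end):
Beam weight: 3.2 × 10 = 32 N down at 2.8 m → arm 0.4 m, τ = 32 × 0.4 = 12.8 N·m counterclockwise.
Bucket of sand: 6.8 × 10 = 68 N down at 2.8 m → arm 0.4 m, τ = 68 × 0.4 = 27.2 N·m counterclockwise.
Bag of cement: 34 × 10 = 340 N down at 1.7 m → arm 0.7 m, τ = 340 × 0.7 = 238 N·m clockwise.
Battery pack: 6.8 × 10 = 68 N down at 2.2 m → arm 0.2 m, τ = 68 × 0.2 = 13.6 N·m clockwise.
Net moment of known loads = 211.6 N·m clockwise.
An unknown mass m at 4.82 m has arm 2.42 m; its moment is m·g·2.42 counterclockwise.
Balancing moments: m × 10 × 2.42 = 211.6, giving m = 211.6 / (10 × 2.42) = 8.74 kg.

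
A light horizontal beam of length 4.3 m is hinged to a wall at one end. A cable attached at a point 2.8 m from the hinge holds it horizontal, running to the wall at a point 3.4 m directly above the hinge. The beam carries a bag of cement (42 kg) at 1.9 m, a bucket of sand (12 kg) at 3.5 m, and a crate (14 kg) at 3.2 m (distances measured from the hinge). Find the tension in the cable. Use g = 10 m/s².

T ≈ 771 N

Take moments about the hinge.
Bag of cement: 42 × 10 = 420 N down at 1.9 m → arm 1.9 m, τ = 420 × 1.9 = 798 N·m clockwise.
Bucket of sand: 12 × 10 = 120 N down at 3.5 m → arm 3.5 m, τ = 120 × 3.5 = 420 N·m clockwise.
Crate: 14 × 10 = 140 N down at 3.2 m → arm 3.2 m, τ = 140 × 3.2 = 448 N·m clockwise.
Total clockwise load moment = 1666 N·m.
The cable tension T acts at 2.8 m; only its component perpendicular to the beam, T sinθ, produces torque. sinθ = h/√(h²+d²) = 3.4/√(3.4²+2.8²) = 0.7719.
For rotational equilibrium, T × 2.8 × 0.7719 = 1666, so T = 1666 / 2.161 = 771 N.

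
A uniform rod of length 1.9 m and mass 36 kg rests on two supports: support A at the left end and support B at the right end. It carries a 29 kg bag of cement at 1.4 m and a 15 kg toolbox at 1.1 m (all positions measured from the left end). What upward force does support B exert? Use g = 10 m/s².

Choose support A as the axis so its reaction then has zero moment arm.
Beam weight: 36 × 10 = 360 N down at 0.95 m → arm 0.95 m, τ = 360 × 0.95 = 342 N·m clockwise.
Bag of cement: 29 × 10 = 290 N down at 1.4 m → arm 1.4 m, τ = 290 × 1.4 = 406 N·m clockwise.
Toolbox: 15 × 10 = 150 N down at 1.1 m → arm 1.1 m, τ = 150 × 1.1 = 165 N·m clockwise.
Net load moment about support A = 913 N·m clockwise.
Reaction R at support B is upward at 1.9 m, arm 1.9 m → moment R × 1.9 counterclockwise.
Στ = 0 ⇒ R × 1.9 = 913 ⇒ R = 481 N.

R_B ≈ 481 N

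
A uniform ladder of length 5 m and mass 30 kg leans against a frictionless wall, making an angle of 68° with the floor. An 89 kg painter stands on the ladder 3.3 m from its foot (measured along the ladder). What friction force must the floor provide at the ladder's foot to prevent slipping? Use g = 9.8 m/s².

f ≈ 292 N

Choose the foot of the ladder as the axis so the floor normal and friction both act there and drop out.
Ladder weight 30×9.8 = 294 N acts at 2.5 m along the ladder; its horizontal arm is 2.5·cos68° = 0.9365 m → τ = 275.3 N·m clockwise.
Painter: 89×9.8 = 872.2 N at 3.3 m → arm 1.236 m → τ = 1078 N·m clockwise.
Wall normal N acts horizontally at the top; its moment arm is the height L sinθ = 5·sin68° = 4.636 m, counterclockwise.
Στ = 0 ⇒ N × 4.636 = 1353 ⇒ N = 292 N.
ΣFx = 0: friction at the foot balances the wall's push, so f = N_wall = 292 N.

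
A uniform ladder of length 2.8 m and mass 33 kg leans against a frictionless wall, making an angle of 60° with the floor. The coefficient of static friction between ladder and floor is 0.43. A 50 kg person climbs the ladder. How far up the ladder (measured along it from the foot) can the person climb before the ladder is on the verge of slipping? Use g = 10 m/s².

d ≈ 2.54 m

About the foot of the ladder:
Ladder weight 33×10 = 330 N acts at 1.4 m along the ladder; its horizontal arm is 1.4·cos60° = 0.7 m → τ = 231 N·m clockwise.
Person weight 50×10 = 500 N at distance d → arm d·cos60° → τ = 500·d·0.5 clockwise.
Wall normal N at the top has arm L sinθ = 2.425 m counterclockwise, so Στ = 0 gives N·2.425 = 231 + 250·d.
ΣFy = 0 ⇒ N_floor = 830 N, so the maximum friction is μ_s·N_floor = 0.43×830 = 356.9 N. ΣFx = 0 ⇒ N_wall = f, so at the slipping point N = 356.9 N.
Substituting: 356.9×2.425 = 231 + 250·d ⇒ d = (865.5 − 231) / 250 = 2.54 m.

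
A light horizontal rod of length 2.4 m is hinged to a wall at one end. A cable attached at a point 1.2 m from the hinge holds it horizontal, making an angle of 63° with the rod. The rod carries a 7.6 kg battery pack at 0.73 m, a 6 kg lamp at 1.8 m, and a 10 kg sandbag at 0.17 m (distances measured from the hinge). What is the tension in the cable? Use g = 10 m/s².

T ≈ 169 N

Taking torques about the hinge:
Battery pack: 7.6 × 10 = 76 N down at 0.73 m → arm 0.73 m, τ = 76 × 0.73 = 55.48 N·m clockwise.
Lamp: 6 × 10 = 60 N down at 1.8 m → arm 1.8 m, τ = 60 × 1.8 = 108 N·m clockwise.
Sandbag: 10 × 10 = 100 N down at 0.17 m → arm 0.17 m, τ = 100 × 0.17 = 17 N·m clockwise.
Total clockwise load moment = 180.5 N·m.
The cable tension T acts at 1.2 m; only its component perpendicular to the rod, T sinθ, produces torque. sin 63° = 0.891.
Setting net torque to zero: T × 1.2 × 0.891 = 180.5 → T = 180.5 / 1.069 = 169 N.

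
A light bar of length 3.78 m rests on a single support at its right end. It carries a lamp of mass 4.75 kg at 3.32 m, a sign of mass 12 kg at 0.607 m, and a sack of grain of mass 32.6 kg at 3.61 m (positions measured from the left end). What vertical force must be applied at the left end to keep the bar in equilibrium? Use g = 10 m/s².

F ≈ 121 N

Choose the right end as the axis so the unknown pivot reaction has zero arm there.
Lamp: 4.75 × 10 = 47.5 N down at 3.32 m → arm 0.46 m, τ = 47.5 × 0.46 = 21.85 N·m counterclockwise.
Sign: 12 × 10 = 120 N down at 0.607 m → arm 3.173 m, τ = 120 × 3.173 = 380.8 N·m counterclockwise.
Sack of grain: 32.6 × 10 = 326 N down at 3.61 m → arm 0.17 m, τ = 326 × 0.17 = 55.42 N·m counterclockwise.
Net moment of the loads = 458.1 N·m counterclockwise.
The upward force F acts at the left end, arm 3.78 m, giving F × 3.78 clockwise.
Setting net torque to zero: F × 3.78 = 458.1 → F = 458.1 / 3.78 = 121 N.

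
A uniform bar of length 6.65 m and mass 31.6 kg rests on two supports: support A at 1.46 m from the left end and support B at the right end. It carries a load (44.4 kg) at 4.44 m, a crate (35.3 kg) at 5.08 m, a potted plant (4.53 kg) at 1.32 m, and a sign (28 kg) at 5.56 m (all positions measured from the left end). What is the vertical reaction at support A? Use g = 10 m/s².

Take moments about support B.
Beam weight: 31.6 × 10 = 316 N down at 3.325 m → arm 3.325 m, τ = 316 × 3.325 = 1051 N·m counterclockwise.
Load: 44.4 × 10 = 444 N down at 4.44 m → arm 2.21 m, τ = 444 × 2.21 = 981.2 N·m counterclockwise.
Crate: 35.3 × 10 = 353 N down at 5.08 m → arm 1.57 m, τ = 353 × 1.57 = 554.2 N·m counterclockwise.
Potted plant: 4.53 × 10 = 45.3 N down at 1.32 m → arm 5.33 m, τ = 45.3 × 5.33 = 241.4 N·m counterclockwise.
Sign: 28 × 10 = 280 N down at 5.56 m → arm 1.09 m, τ = 280 × 1.09 = 305.2 N·m counterclockwise.
Net load moment about support B = 3133 N·m counterclockwise.
Reaction R at support A is upward at 1.46 m, arm 5.19 m → moment R × 5.19 clockwise.
Setting net torque to zero: R × 5.19 = 3133 → R = 604 N.

R_A ≈ 604 N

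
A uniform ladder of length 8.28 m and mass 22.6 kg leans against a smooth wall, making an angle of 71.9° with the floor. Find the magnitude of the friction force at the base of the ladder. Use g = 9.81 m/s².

f ≈ 36.2 N

About the foot of the ladder:
Ladder weight 22.6×9.81 = 221.7 N acts at 4.14 m along the ladder; its horizontal arm is 4.14·cos71.9° = 1.286 m → τ = 285.1 N·m clockwise.
Wall normal N acts horizontally at the top; its moment arm is the height L sinθ = 8.28·sin71.9° = 7.87 m, counterclockwise.
Setting net torque to zero: N × 7.87 = 285.1 → N = 36.2 N.
ΣFx = 0: friction at the foot balances the wall's push, so f = N_wall = 36.2 N.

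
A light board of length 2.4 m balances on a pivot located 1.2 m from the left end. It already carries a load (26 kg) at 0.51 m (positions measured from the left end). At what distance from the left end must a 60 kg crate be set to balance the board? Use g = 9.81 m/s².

Take moments about the pivot (at 1.2 m from the left end).
Load: 26 × 9.81 = 255.1 N down at 0.51 m → arm 0.69 m, τ = 255.1 × 0.69 = 176 N·m counterclockwise.
Net moment of existing loads = 176 N·m counterclockwise.
The crate weighs 60 × 9.81 = 588.6 N and must supply an equal clockwise moment, so its lever arm about the pivot is 176 / 588.6 = 0.299 m.
That puts it at 1.2 + 0.299 = 1.5 m from the left end.

x ≈ 1.5 m from the left end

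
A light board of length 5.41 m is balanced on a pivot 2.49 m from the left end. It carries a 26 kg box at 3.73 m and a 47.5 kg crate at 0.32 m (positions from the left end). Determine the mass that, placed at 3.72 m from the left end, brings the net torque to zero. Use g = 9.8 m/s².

m ≈ 57.6 kg

Taking torques about the pivot (at 2.49 m from the left end):
Box: 26 × 9.8 = 254.8 N down at 3.73 m → arm 1.24 m, τ = 254.8 × 1.24 = 316 N·m clockwise.
Crate: 47.5 × 9.8 = 465.5 N down at 0.32 m → arm 2.17 m, τ = 465.5 × 2.17 = 1010 N·m counterclockwise.
Net moment of known loads = 694 N·m counterclockwise.
An unknown mass m at 3.72 m has arm 1.23 m; its moment is m·g·1.23 clockwise.
For rotational equilibrium, m × 9.8 × 1.23 = 694, so m = 694 / (9.8 × 1.23) = 57.6 kg.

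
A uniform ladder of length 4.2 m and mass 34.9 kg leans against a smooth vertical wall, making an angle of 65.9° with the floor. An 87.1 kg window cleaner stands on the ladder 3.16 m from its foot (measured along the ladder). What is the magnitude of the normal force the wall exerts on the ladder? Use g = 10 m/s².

Taking torques about the foot of the ladder:
Ladder weight 34.9×10 = 349 N acts at 2.1 m along the ladder; its horizontal arm is 2.1·cos65.9° = 0.8575 m → τ = 299.3 N·m clockwise.
Window cleaner: 87.1×10 = 871 N at 3.16 m → arm 1.29 m → τ = 1124 N·m clockwise.
Wall normal N acts horizontally at the top; its moment arm is the height L sinθ = 4.2·sin65.9° = 3.834 m, counterclockwise.
Στ = 0 ⇒ N × 3.834 = 1423 ⇒ N = 371 N.

N_wall ≈ 371 N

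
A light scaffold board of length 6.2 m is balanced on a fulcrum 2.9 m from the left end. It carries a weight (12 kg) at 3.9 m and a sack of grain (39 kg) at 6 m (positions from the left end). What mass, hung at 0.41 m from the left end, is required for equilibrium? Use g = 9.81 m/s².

m ≈ 53.4 kg

Taking torques about the fulcrum (at 2.9 m from the left end):
Weight: 12 × 9.81 = 117.7 N down at 3.9 m → arm 1 m, τ = 117.7 × 1 = 117.7 N·m clockwise.
Sack of grain: 39 × 9.81 = 382.6 N down at 6 m → arm 3.1 m, τ = 382.6 × 3.1 = 1186 N·m clockwise.
Net moment of known loads = 1304 N·m clockwise.
An unknown mass m at 0.41 m has arm 2.49 m; its moment is m·g·2.49 counterclockwise.
Στ = 0 ⇒ m × 9.81 × 2.49 = 1304 ⇒ m = 1304 / (9.81 × 2.49) = 53.4 kg.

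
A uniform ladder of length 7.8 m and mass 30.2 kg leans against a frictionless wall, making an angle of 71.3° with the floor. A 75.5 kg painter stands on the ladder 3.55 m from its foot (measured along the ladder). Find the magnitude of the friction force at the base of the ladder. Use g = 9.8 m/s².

Choose the foot of the ladder as the axis so the floor normal and friction both act there and drop out.
Ladder weight 30.2×9.8 = 296 N acts at 3.9 m along the ladder; its horizontal arm is 3.9·cos71.3° = 1.25 m → τ = 370 N·m clockwise.
Painter: 75.5×9.8 = 739.9 N at 3.55 m → arm 1.138 m → τ = 842 N·m clockwise.
Wall normal N acts horizontally at the top; its moment arm is the height L sinθ = 7.8·sin71.3° = 7.388 m, counterclockwise.
Στ = 0 ⇒ N × 7.388 = 1212 ⇒ N = 164 N.
ΣFx = 0: friction at the foot balances the wall's push, so f = N_wall = 164 N.

f ≈ 164 N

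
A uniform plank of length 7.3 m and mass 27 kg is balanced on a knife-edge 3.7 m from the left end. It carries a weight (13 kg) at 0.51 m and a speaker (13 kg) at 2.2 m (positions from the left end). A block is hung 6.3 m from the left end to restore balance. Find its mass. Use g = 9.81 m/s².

Take moments about the knife-edge (at 3.7 m from the left end).
Beam weight: 27 × 9.81 = 264.9 N down at 3.65 m → arm 0.05 m, τ = 264.9 × 0.05 = 13.24 N·m counterclockwise.
Weight: 13 × 9.81 = 127.5 N down at 0.51 m → arm 3.19 m, τ = 127.5 × 3.19 = 406.7 N·m counterclockwise.
Speaker: 13 × 9.81 = 127.5 N down at 2.2 m → arm 1.5 m, τ = 127.5 × 1.5 = 191.2 N·m counterclockwise.
Net moment of known loads = 611.1 N·m counterclockwise.
An unknown mass m at 6.3 m has arm 2.6 m; its moment is m·g·2.6 clockwise.
For rotational equilibrium, m × 9.81 × 2.6 = 611.1, so m = 611.1 / (9.81 × 2.6) = 24 kg.

m ≈ 24 kg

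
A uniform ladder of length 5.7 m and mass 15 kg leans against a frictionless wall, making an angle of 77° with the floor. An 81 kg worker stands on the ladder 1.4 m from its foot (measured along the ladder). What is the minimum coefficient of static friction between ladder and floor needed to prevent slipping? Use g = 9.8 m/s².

Taking torques about the foot of the ladder:
Ladder weight 15×9.8 = 147 N acts at 2.85 m along the ladder; its horizontal arm is 2.85·cos77° = 0.6411 m → τ = 94.24 N·m clockwise.
Worker: 81×9.8 = 793.8 N at 1.4 m → arm 0.3149 m → τ = 250 N·m clockwise.
Wall normal N acts horizontally at the top; its moment arm is the height L sinθ = 5.7·sin77° = 5.554 m, counterclockwise.
Balancing moments: N × 5.554 = 344.2, giving N = 61.97 N.
ΣFx = 0 ⇒ f = N_wall = 61.97 N. ΣFy = 0 ⇒ N_floor = 940.8 N.
μ_min = f / N_floor = 61.97 / 940.8 = 0.0659.

μ_min ≈ 0.0659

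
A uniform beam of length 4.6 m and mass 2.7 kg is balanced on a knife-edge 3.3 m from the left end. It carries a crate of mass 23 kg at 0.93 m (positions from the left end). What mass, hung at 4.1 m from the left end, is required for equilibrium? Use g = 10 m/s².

Take moments about the knife-edge (at 3.3 m from the left end).
Beam weight: 2.7 × 10 = 27 N down at 2.3 m → arm 1 m, τ = 27 × 1 = 27 N·m counterclockwise.
Crate: 23 × 10 = 230 N down at 0.93 m → arm 2.37 m, τ = 230 × 2.37 = 545.1 N·m counterclockwise.
Net moment of known loads = 572.1 N·m counterclockwise.
An unknown mass m at 4.1 m has arm 0.8 m; its moment is m·g·0.8 clockwise.
Στ = 0 ⇒ m × 10 × 0.8 = 572.1 ⇒ m = 572.1 / (10 × 0.8) = 71.5 kg.

m ≈ 71.5 kg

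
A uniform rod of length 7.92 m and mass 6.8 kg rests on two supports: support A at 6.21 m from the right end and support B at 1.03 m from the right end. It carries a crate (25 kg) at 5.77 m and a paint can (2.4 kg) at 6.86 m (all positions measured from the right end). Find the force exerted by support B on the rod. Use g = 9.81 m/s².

Taking torques about support A:
Beam weight: 6.8 × 9.81 = 66.71 N down at 3.96 m → arm 2.25 m, τ = 66.71 × 2.25 = 150.1 N·m clockwise.
Crate: 25 × 9.81 = 245.2 N down at 5.77 m → arm 0.44 m, τ = 245.2 × 0.44 = 107.9 N·m clockwise.
Paint can: 2.4 × 9.81 = 23.54 N down at 6.86 m → arm 0.65 m, τ = 23.54 × 0.65 = 15.3 N·m counterclockwise.
Net load moment about support A = 242.7 N·m clockwise.
Reaction R at support B is upward at 1.03 m, arm 5.18 m → moment R × 5.18 counterclockwise.
Setting net torque to zero: R × 5.18 = 242.7 → R = 46.9 N.

R_B ≈ 46.9 N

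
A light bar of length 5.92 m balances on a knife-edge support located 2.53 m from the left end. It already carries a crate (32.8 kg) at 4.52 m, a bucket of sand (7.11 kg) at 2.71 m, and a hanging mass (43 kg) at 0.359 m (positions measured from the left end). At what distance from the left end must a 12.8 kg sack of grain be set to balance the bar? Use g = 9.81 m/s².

x ≈ 4.62 m from the left end

Sum moments about the knife-edge support (at 2.53 m from the left end) (the support reaction has zero arm there).
Crate: 32.8 × 9.81 = 321.8 N down at 4.52 m → arm 1.99 m, τ = 321.8 × 1.99 = 640.4 N·m clockwise.
Bucket of sand: 7.11 × 9.81 = 69.75 N down at 2.71 m → arm 0.18 m, τ = 69.75 × 0.18 = 12.55 N·m clockwise.
Hanging mass: 43 × 9.81 = 421.8 N down at 0.359 m → arm 2.171 m, τ = 421.8 × 2.171 = 915.7 N·m counterclockwise.
Net moment of existing loads = 262.8 N·m counterclockwise.
The sack of grain weighs 12.8 × 9.81 = 125.6 N and must supply an equal clockwise moment, so its lever arm about the knife-edge support is 262.8 / 125.6 = 2.09 m.
That puts it at 2.53 + 2.09 = 4.62 m from the left end.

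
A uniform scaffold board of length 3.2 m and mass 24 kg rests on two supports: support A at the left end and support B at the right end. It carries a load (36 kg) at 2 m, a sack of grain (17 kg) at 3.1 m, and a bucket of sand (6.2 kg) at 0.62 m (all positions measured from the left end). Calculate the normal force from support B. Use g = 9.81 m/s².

R_B ≈ 512 N

About support A:
Beam weight: 24 × 9.81 = 235.4 N down at 1.6 m → arm 1.6 m, τ = 235.4 × 1.6 = 376.6 N·m clockwise.
Load: 36 × 9.81 = 353.2 N down at 2 m → arm 2 m, τ = 353.2 × 2 = 706.4 N·m clockwise.
Sack of grain: 17 × 9.81 = 166.8 N down at 3.1 m → arm 3.1 m, τ = 166.8 × 3.1 = 517.1 N·m clockwise.
Bucket of sand: 6.2 × 9.81 = 60.82 N down at 0.62 m → arm 0.62 m, τ = 60.82 × 0.62 = 37.71 N·m clockwise.
Net load moment about support A = 1638 N·m clockwise.
Reaction R at support B is upward at 3.2 m, arm 3.2 m → moment R × 3.2 counterclockwise.
For rotational equilibrium, R × 3.2 = 1638, so R = 512 N.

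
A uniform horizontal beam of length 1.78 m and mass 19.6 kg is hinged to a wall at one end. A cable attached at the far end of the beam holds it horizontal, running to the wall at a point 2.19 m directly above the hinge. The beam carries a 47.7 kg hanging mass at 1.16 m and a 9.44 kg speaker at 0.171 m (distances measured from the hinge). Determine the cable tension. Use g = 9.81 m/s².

Take moments about the hinge.
Beam weight: 19.6 × 9.81 = 192.3 N down at 0.89 m → arm 0.89 m, τ = 192.3 × 0.89 = 171.1 N·m clockwise.
Hanging mass: 47.7 × 9.81 = 467.9 N down at 1.16 m → arm 1.16 m, τ = 467.9 × 1.16 = 542.8 N·m clockwise.
Speaker: 9.44 × 9.81 = 92.61 N down at 0.171 m → arm 0.171 m, τ = 92.61 × 0.171 = 15.84 N·m clockwise.
Total clockwise load moment = 729.7 N·m.
The cable tension T acts at 1.78 m; only its component perpendicular to the beam, T sinθ, produces torque. sinθ = h/√(h²+d²) = 2.19/√(2.19²+1.78²) = 0.776.
Στ = 0 ⇒ T × 1.78 × 0.776 = 729.7 ⇒ T = 729.7 / 1.381 = 528 N.

T ≈ 528 N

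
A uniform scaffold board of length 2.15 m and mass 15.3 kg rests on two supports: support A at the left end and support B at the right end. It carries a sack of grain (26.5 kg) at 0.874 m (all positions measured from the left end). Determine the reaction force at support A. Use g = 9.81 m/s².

R_A ≈ 229 N

Take moments about support B.
Beam weight: 15.3 × 9.81 = 150.1 N down at 1.075 m → arm 1.075 m, τ = 150.1 × 1.075 = 161.4 N·m counterclockwise.
Sack of grain: 26.5 × 9.81 = 260 N down at 0.874 m → arm 1.276 m, τ = 260 × 1.276 = 331.8 N·m counterclockwise.
Net load moment about support B = 493.2 N·m counterclockwise.
Reaction R at support A is upward at 0 m, arm 2.15 m → moment R × 2.15 clockwise.
Στ = 0 ⇒ R × 2.15 = 493.2 ⇒ R = 229 N.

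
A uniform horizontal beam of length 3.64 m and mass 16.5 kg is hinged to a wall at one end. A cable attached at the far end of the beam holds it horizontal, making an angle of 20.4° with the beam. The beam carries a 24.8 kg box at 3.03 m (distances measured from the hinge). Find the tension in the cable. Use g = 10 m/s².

T ≈ 829 N

Choose the hinge as the axis so the unknown hinge reaction has zero arm there.
Beam weight: 16.5 × 10 = 165 N down at 1.82 m → arm 1.82 m, τ = 165 × 1.82 = 300.3 N·m clockwise.
Box: 24.8 × 10 = 248 N down at 3.03 m → arm 3.03 m, τ = 248 × 3.03 = 751.4 N·m clockwise.
Total clockwise load moment = 1052 N·m.
The cable tension T acts at 3.64 m; only its component perpendicular to the beam, T sinθ, produces torque. sin 20.4° = 0.3486.
Balancing moments: T × 3.64 × 0.3486 = 1052, giving T = 1052 / 1.269 = 829 N.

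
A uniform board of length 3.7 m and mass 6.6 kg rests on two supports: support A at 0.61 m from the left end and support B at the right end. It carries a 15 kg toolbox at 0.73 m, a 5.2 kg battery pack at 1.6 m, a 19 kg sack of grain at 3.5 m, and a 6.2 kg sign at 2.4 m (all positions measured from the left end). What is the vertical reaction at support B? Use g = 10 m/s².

R_B ≈ 263 N

About support A:
Beam weight: 6.6 × 10 = 66 N down at 1.85 m → arm 1.24 m, τ = 66 × 1.24 = 81.84 N·m clockwise.
Toolbox: 15 × 10 = 150 N down at 0.73 m → arm 0.12 m, τ = 150 × 0.12 = 18 N·m clockwise.
Battery pack: 5.2 × 10 = 52 N down at 1.6 m → arm 0.99 m, τ = 52 × 0.99 = 51.48 N·m clockwise.
Sack of grain: 19 × 10 = 190 N down at 3.5 m → arm 2.89 m, τ = 190 × 2.89 = 549.1 N·m clockwise.
Sign: 6.2 × 10 = 62 N down at 2.4 m → arm 1.79 m, τ = 62 × 1.79 = 111 N·m clockwise.
Net load moment about support A = 811.4 N·m clockwise.
Reaction R at support B is upward at 3.7 m, arm 3.09 m → moment R × 3.09 counterclockwise.
For rotational equilibrium, R × 3.09 = 811.4, so R = 263 N.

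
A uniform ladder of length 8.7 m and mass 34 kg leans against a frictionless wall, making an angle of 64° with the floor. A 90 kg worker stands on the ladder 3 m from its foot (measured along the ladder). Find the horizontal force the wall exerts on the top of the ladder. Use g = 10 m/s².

N_wall ≈ 234 N

Taking torques about the foot of the ladder:
Ladder weight 34×10 = 340 N acts at 4.35 m along the ladder; its horizontal arm is 4.35·cos64° = 1.907 m → τ = 648.4 N·m clockwise.
Worker: 90×10 = 900 N at 3 m → arm 1.315 m → τ = 1184 N·m clockwise.
Wall normal N acts horizontally at the top; its moment arm is the height L sinθ = 8.7·sin64° = 7.82 m, counterclockwise.
Setting net torque to zero: N × 7.82 = 1832 → N = 234 N.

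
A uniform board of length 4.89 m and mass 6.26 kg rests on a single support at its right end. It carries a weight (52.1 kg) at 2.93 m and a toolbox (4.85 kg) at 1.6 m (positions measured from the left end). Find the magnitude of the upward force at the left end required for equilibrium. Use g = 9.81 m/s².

F ≈ 268 N

Sum moments about the right end (the unknown pivot reaction has zero arm there).
Beam weight: 6.26 × 9.81 = 61.41 N down at 2.445 m → arm 2.445 m, τ = 61.41 × 2.445 = 150.1 N·m counterclockwise.
Weight: 52.1 × 9.81 = 511.1 N down at 2.93 m → arm 1.96 m, τ = 511.1 × 1.96 = 1002 N·m counterclockwise.
Toolbox: 4.85 × 9.81 = 47.58 N down at 1.6 m → arm 3.29 m, τ = 47.58 × 3.29 = 156.5 N·m counterclockwise.
Net moment of the loads = 1309 N·m counterclockwise.
The upward force F acts at the left end, arm 4.89 m, giving F × 4.89 clockwise.
Στ = 0 ⇒ F × 4.89 = 1309 ⇒ F = 1309 / 4.89 = 268 N.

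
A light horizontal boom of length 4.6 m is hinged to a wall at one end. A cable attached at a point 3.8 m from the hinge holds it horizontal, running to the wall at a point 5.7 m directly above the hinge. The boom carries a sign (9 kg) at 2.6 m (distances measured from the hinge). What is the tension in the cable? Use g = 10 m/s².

About the hinge:
Sign: 9 × 10 = 90 N down at 2.6 m → arm 2.6 m, τ = 90 × 2.6 = 234 N·m clockwise.
Total clockwise load moment = 234 N·m.
The cable tension T acts at 3.8 m; only its component perpendicular to the boom, T sinθ, produces torque. sinθ = h/√(h²+d²) = 5.7/√(5.7²+3.8²) = 0.8321.
Setting net torque to zero: T × 3.8 × 0.8321 = 234 → T = 234 / 3.162 = 74 N.

T ≈ 74 N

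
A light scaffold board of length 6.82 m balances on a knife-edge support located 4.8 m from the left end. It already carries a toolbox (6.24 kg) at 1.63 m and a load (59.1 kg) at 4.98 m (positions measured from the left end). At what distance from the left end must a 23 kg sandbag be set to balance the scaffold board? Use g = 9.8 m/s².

Take moments about the knife-edge support (at 4.8 m from the left end).
Toolbox: 6.24 × 9.8 = 61.15 N down at 1.63 m → arm 3.17 m, τ = 61.15 × 3.17 = 193.8 N·m counterclockwise.
Load: 59.1 × 9.8 = 579.2 N down at 4.98 m → arm 0.18 m, τ = 579.2 × 0.18 = 104.3 N·m clockwise.
Net moment of existing loads = 89.5 N·m counterclockwise.
The sandbag weighs 23 × 9.8 = 225.4 N and must supply an equal clockwise moment, so its lever arm about the knife-edge support is 89.5 / 225.4 = 0.397 m.
That puts it at 4.8 + 0.397 = 5.2 m from the left end.

x ≈ 5.2 m from the left end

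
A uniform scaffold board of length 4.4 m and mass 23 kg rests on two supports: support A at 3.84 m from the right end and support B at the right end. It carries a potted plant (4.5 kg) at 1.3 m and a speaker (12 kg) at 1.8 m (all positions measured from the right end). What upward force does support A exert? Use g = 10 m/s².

R_A ≈ 203 N

Choose support B as the axis so its reaction then has zero moment arm.
Beam weight: 23 × 10 = 230 N down at 2.2 m → arm 2.2 m, τ = 230 × 2.2 = 506 N·m counterclockwise.
Potted plant: 4.5 × 10 = 45 N down at 1.3 m → arm 1.3 m, τ = 45 × 1.3 = 58.5 N·m counterclockwise.
Speaker: 12 × 10 = 120 N down at 1.8 m → arm 1.8 m, τ = 120 × 1.8 = 216 N·m counterclockwise.
Net load moment about support B = 780.5 N·m counterclockwise.
Reaction R at support A is upward at 3.84 m, arm 3.84 m → moment R × 3.84 clockwise.
For rotational equilibrium, R × 3.84 = 780.5, so R = 203 N.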